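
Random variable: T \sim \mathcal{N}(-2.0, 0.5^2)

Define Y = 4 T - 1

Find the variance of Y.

For Y = aT + b: Var(Y) = a² * Var(T)
Var(T) = 0.5^2 = 0.25
Var(Y) = 4² * 0.25 = 16 * 0.25 = 4

4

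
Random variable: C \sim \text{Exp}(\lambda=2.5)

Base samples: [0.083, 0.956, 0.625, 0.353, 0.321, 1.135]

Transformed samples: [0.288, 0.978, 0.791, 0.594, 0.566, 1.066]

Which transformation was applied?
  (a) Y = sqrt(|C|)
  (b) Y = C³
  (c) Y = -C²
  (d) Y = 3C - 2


Checking option (a) Y = sqrt(|C|):
  C = 0.083 -> Y = 0.288 ✓
  C = 0.956 -> Y = 0.978 ✓
  C = 0.625 -> Y = 0.791 ✓
All samples match this transformation.

(a) sqrt(|C|)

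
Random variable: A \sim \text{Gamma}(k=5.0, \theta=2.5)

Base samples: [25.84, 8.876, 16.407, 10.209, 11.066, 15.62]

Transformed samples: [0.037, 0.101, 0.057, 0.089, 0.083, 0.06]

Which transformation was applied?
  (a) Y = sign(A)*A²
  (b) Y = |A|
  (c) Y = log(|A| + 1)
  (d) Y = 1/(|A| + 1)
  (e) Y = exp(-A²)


Checking option (d) Y = 1/(|A| + 1):
  A = 25.84 -> Y = 0.037 ✓
  A = 8.876 -> Y = 0.101 ✓
  A = 16.407 -> Y = 0.057 ✓
All samples match this transformation.

(d) 1/(|A| + 1)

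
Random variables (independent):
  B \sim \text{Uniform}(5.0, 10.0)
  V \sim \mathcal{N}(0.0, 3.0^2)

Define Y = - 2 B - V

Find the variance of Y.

For independent RVs: Var(aX + bY) = a²Var(X) + b²Var(Y)
Var(B) = 2.0833333
Var(V) = 9
Var(Y) = (-2)²*2.0833333 + (-1)²*9
= 4*2.0833333 + 1*9 = 17.333333

17.333333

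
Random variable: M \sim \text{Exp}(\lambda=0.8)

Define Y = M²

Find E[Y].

Using E[X²] = Var(X) + (E[X])²:
E[M] = 1.25
Var(M) = 1/0.8^2 = 1.5625
E[M²] = 1.5625 + 1.25² = 1.5625 + 1.5625 = 3.125

3.125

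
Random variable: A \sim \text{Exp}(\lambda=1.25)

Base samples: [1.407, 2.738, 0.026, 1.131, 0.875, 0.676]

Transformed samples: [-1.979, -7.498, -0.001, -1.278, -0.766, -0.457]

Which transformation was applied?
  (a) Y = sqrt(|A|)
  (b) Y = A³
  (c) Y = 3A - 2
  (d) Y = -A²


Checking option (d) Y = -A²:
  A = 1.407 -> Y = -1.979 ✓
  A = 2.738 -> Y = -7.498 ✓
  A = 0.026 -> Y = -0.001 ✓
All samples match this transformation.

(d) -A²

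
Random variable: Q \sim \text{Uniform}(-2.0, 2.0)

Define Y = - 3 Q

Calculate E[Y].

For Y = -3Q:
E[Y] = -3 * E[Q]
E[Q] = (-2 + 2)/2 = 0
E[Y] = -3 * 0 = 0

0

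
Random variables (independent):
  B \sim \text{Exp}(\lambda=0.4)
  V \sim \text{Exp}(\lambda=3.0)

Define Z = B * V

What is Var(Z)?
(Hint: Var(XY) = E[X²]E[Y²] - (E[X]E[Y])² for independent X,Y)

Var(XY) = E[X²]E[Y²] - (E[X]E[Y])²
E[B] = 2.5, Var(B) = 6.25
E[V] = 0.33333333, Var(V) = 0.11111111
E[B²] = 6.25 + 2.5² = 12.5
E[V²] = 0.11111111 + 0.33333333² = 0.22222222
Var(Z) = 12.5*0.22222222 - (2.5*0.33333333)²
= 2.7777778 - 0.69444444 = 2.0833333

2.0833333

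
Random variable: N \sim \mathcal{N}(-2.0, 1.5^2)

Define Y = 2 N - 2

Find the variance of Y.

For Y = aN + b: Var(Y) = a² * Var(N)
Var(N) = 1.5^2 = 2.25
Var(Y) = 2² * 2.25 = 4 * 2.25 = 9

9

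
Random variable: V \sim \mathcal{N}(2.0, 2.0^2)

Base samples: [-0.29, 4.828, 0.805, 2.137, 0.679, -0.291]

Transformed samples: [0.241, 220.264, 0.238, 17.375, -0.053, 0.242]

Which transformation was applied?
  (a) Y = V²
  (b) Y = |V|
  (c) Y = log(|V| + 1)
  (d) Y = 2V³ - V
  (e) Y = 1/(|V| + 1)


Checking option (d) Y = 2V³ - V:
  V = -0.29 -> Y = 0.241 ✓
  V = 4.828 -> Y = 220.264 ✓
  V = 0.805 -> Y = 0.238 ✓
All samples match this transformation.

(d) 2V³ - V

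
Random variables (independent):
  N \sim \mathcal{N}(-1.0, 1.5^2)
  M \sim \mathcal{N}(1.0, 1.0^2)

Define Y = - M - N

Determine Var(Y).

For independent RVs: Var(aX + bY) = a²Var(X) + b²Var(Y)
Var(N) = 2.25
Var(M) = 1
Var(Y) = (-1)²*2.25 + (-1)²*1
= 1*2.25 + 1*1 = 3.25

3.25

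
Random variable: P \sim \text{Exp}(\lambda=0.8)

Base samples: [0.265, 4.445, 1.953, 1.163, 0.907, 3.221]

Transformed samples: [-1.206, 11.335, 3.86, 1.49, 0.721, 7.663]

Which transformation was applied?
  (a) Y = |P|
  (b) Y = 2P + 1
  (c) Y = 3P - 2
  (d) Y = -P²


Checking option (c) Y = 3P - 2:
  P = 0.265 -> Y = -1.206 ✓
  P = 4.445 -> Y = 11.335 ✓
  P = 1.953 -> Y = 3.86 ✓
All samples match this transformation.

(c) 3P - 2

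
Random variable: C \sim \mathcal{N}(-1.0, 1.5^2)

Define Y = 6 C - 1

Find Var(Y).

For Y = aC + b: Var(Y) = a² * Var(C)
Var(C) = 1.5^2 = 2.25
Var(Y) = 6² * 2.25 = 36 * 2.25 = 81

81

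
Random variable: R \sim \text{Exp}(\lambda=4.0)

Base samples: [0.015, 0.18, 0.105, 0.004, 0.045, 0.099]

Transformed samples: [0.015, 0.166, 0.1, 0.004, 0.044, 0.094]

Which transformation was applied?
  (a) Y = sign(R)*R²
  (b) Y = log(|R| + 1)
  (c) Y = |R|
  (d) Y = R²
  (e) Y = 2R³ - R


Checking option (b) Y = log(|R| + 1):
  R = 0.015 -> Y = 0.015 ✓
  R = 0.18 -> Y = 0.166 ✓
  R = 0.105 -> Y = 0.1 ✓
All samples match this transformation.

(b) log(|R| + 1)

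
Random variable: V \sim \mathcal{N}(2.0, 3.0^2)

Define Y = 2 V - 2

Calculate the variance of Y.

For Y = aV + b: Var(Y) = a² * Var(V)
Var(V) = 3.0^2 = 9
Var(Y) = 2² * 9 = 4 * 9 = 36

36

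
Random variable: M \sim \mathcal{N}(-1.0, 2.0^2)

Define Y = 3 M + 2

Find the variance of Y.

For Y = aM + b: Var(Y) = a² * Var(M)
Var(M) = 2.0^2 = 4
Var(Y) = 3² * 4 = 9 * 4 = 36

36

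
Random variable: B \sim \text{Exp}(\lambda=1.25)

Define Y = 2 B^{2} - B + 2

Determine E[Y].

E[Y] = 2*E[B²] - 1*E[B] + 2
E[B] = 0.8
E[B²] = Var(B) + (E[B])² = 0.64 + 0.64 = 1.28
E[Y] = 2*1.28 - 1*0.8 + 2 = 3.76

3.76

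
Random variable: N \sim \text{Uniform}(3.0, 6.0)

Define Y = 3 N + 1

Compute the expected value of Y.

For Y = 3N + 1:
E[Y] = 3 * E[N] + 1
E[N] = (3 + 6)/2 = 4.5
E[Y] = 3 * 4.5 + 1 = 14.5

14.5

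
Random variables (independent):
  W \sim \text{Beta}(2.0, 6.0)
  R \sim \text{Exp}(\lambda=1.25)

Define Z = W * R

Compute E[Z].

For independent RVs: E[XY] = E[X]*E[Y]
E[W] = 0.25
E[R] = 0.8
E[Z] = 0.25 * 0.8 = 0.2

0.2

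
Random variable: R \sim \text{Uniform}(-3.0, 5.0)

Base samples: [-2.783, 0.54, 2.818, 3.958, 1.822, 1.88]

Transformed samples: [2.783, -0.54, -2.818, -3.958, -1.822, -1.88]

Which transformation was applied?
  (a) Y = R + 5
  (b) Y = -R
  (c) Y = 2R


Checking option (b) Y = -R:
  R = -2.783 -> Y = 2.783 ✓
  R = 0.54 -> Y = -0.54 ✓
  R = 2.818 -> Y = -2.818 ✓
All samples match this transformation.

(b) -R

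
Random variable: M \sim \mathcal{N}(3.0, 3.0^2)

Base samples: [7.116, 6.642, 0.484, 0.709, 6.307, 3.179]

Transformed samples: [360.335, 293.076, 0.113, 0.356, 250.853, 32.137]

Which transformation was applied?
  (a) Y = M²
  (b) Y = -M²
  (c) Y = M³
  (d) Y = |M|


Checking option (c) Y = M³:
  M = 7.116 -> Y = 360.335 ✓
  M = 6.642 -> Y = 293.076 ✓
  M = 0.484 -> Y = 0.113 ✓
All samples match this transformation.

(c) M³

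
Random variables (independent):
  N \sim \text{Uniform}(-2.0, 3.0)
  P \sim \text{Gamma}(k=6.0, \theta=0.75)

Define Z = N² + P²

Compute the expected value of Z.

E[Z] = E[N²] + E[P²]
E[N²] = Var(N) + E[N]² = 2.0833333 + 0.25 = 2.3333333
E[P²] = Var(P) + E[P]² = 3.375 + 20.25 = 23.625
E[Z] = 2.3333333 + 23.625 = 25.958333

25.958333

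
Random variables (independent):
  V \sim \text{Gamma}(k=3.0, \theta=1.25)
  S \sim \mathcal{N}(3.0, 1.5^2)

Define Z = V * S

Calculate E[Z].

For independent RVs: E[XY] = E[X]*E[Y]
E[V] = 3.75
E[S] = 3
E[Z] = 3.75 * 3 = 11.25

11.25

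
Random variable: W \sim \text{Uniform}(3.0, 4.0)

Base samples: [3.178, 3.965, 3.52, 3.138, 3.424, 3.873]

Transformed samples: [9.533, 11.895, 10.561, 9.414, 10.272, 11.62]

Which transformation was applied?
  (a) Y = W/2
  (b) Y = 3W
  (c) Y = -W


Checking option (b) Y = 3W:
  W = 3.178 -> Y = 9.533 ✓
  W = 3.965 -> Y = 11.895 ✓
  W = 3.52 -> Y = 10.561 ✓
All samples match this transformation.

(b) 3W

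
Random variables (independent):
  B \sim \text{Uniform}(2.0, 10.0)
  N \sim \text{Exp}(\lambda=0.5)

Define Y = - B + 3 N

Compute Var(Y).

For independent RVs: Var(aX + bY) = a²Var(X) + b²Var(Y)
Var(B) = 5.3333333
Var(N) = 4
Var(Y) = (-1)²*5.3333333 + 3²*4
= 1*5.3333333 + 9*4 = 41.333333

41.333333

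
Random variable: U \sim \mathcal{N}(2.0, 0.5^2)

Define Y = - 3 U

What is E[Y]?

For Y = -3U:
E[Y] = -3 * E[U]
E[U] = 2.0 = 2
E[Y] = -3 * 2 = -6

-6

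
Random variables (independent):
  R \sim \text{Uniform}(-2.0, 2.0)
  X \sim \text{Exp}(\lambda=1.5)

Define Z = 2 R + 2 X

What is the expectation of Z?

E[Z] = 2*E[R] + 2*E[X]
E[R] = 0
E[X] = 0.66666667
E[Z] = 2*0 + 2*0.66666667 = 1.3333333

1.3333333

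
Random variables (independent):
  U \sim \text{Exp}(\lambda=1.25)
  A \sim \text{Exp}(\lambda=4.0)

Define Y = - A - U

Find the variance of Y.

For independent RVs: Var(aX + bY) = a²Var(X) + b²Var(Y)
Var(U) = 0.64
Var(A) = 0.0625
Var(Y) = (-1)²*0.64 + (-1)²*0.0625
= 1*0.64 + 1*0.0625 = 0.7025

0.7025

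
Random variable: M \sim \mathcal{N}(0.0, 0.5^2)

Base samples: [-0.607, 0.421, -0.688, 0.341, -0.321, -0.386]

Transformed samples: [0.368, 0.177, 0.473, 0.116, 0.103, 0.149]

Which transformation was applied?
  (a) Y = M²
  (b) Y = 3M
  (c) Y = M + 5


Checking option (a) Y = M²:
  M = -0.607 -> Y = 0.368 ✓
  M = 0.421 -> Y = 0.177 ✓
  M = -0.688 -> Y = 0.473 ✓
All samples match this transformation.

(a) M²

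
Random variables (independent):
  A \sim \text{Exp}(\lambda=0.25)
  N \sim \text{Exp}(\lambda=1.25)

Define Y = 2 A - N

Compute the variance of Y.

For independent RVs: Var(aX + bY) = a²Var(X) + b²Var(Y)
Var(A) = 16
Var(N) = 0.64
Var(Y) = 2²*16 + (-1)²*0.64
= 4*16 + 1*0.64 = 64.64

64.64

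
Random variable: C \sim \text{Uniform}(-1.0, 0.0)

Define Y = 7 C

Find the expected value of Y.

For Y = 7C:
E[Y] = 7 * E[C]
E[C] = (-1 + 0)/2 = -0.5
E[Y] = 7 * (-0.5) = -3.5

-3.5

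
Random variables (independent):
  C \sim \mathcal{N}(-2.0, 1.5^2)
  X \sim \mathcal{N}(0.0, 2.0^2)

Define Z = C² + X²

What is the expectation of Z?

E[Z] = E[C²] + E[X²]
E[C²] = Var(C) + E[C]² = 2.25 + 4 = 6.25
E[X²] = Var(X) + E[X]² = 4 + 0 = 4
E[Z] = 6.25 + 4 = 10.25

10.25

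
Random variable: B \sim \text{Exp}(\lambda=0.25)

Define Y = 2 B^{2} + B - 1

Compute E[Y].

E[Y] = 2*E[B²] + 1*E[B] - 1
E[B] = 4
E[B²] = Var(B) + (E[B])² = 16 + 16 = 32
E[Y] = 2*32 + 1*4 - 1 = 67

67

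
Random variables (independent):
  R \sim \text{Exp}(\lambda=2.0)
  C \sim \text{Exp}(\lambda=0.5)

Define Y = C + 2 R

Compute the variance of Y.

For independent RVs: Var(aX + bY) = a²Var(X) + b²Var(Y)
Var(R) = 0.25
Var(C) = 4
Var(Y) = 2²*0.25 + 1²*4
= 4*0.25 + 1*4 = 5

5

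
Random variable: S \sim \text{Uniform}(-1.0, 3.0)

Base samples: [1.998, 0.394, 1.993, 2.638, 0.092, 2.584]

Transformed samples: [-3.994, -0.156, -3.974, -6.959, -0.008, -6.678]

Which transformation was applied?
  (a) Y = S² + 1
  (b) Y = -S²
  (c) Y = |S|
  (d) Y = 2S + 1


Checking option (b) Y = -S²:
  S = 1.998 -> Y = -3.994 ✓
  S = 0.394 -> Y = -0.156 ✓
  S = 1.993 -> Y = -3.974 ✓
All samples match this transformation.

(b) -S²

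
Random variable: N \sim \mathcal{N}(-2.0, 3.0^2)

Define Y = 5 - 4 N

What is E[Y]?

For Y = -4N + 5:
E[Y] = -4 * E[N] + 5
E[N] = -2.0 = -2
E[Y] = -4 * (-2) + 5 = 13

13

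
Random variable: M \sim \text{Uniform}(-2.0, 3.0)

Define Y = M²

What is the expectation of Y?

E[M²] = Var(M) + (E[M])² = 2.0833333 + 0.25 = 2.3333333

2.3333333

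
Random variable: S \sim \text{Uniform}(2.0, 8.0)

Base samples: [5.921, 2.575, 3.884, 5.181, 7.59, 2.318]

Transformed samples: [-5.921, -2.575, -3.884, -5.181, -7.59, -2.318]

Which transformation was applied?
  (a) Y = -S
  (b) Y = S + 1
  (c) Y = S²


Checking option (a) Y = -S:
  S = 5.921 -> Y = -5.921 ✓
  S = 2.575 -> Y = -2.575 ✓
  S = 3.884 -> Y = -3.884 ✓
All samples match this transformation.

(a) -S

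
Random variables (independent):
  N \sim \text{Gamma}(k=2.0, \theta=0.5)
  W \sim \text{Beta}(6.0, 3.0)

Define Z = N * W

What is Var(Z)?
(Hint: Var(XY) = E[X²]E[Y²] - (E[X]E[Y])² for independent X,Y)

Var(XY) = E[X²]E[Y²] - (E[X]E[Y])²
E[N] = 1, Var(N) = 0.5
E[W] = 0.66666667, Var(W) = 0.022222222
E[N²] = 0.5 + 1² = 1.5
E[W²] = 0.022222222 + 0.66666667² = 0.46666667
Var(Z) = 1.5*0.46666667 - (1*0.66666667)²
= 0.7 - 0.44444444 = 0.25555556

0.25555556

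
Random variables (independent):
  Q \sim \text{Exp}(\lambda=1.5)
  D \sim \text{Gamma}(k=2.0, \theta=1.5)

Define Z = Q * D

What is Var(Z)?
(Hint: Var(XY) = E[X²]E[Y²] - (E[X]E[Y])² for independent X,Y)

Var(XY) = E[X²]E[Y²] - (E[X]E[Y])²
E[Q] = 0.66666667, Var(Q) = 0.44444444
E[D] = 3, Var(D) = 4.5
E[Q²] = 0.44444444 + 0.66666667² = 0.88888889
E[D²] = 4.5 + 3² = 13.5
Var(Z) = 0.88888889*13.5 - (0.66666667*3)²
= 12 - 4 = 8

8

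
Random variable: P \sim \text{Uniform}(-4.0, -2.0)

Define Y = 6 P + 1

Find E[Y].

For Y = 6P + 1:
E[Y] = 6 * E[P] + 1
E[P] = (-4 - 2)/2 = -3
E[Y] = 6 * (-3) + 1 = -17

-17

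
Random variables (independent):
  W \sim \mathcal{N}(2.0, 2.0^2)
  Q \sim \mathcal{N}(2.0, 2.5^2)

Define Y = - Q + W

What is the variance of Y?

For independent RVs: Var(aX + bY) = a²Var(X) + b²Var(Y)
Var(W) = 4
Var(Q) = 6.25
Var(Y) = 1²*4 + (-1)²*6.25
= 1*4 + 1*6.25 = 10.25

10.25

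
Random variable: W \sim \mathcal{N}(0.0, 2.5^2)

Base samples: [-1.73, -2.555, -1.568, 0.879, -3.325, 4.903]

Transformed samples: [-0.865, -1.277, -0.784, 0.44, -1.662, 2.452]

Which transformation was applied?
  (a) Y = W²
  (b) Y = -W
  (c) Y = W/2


Checking option (c) Y = W/2:
  W = -1.73 -> Y = -0.865 ✓
  W = -2.555 -> Y = -1.277 ✓
  W = -1.568 -> Y = -0.784 ✓
All samples match this transformation.

(c) W/2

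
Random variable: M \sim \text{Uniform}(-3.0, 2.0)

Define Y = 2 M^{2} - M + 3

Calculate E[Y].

E[Y] = 2*E[M²] - 1*E[M] + 3
E[M] = -0.5
E[M²] = Var(M) + (E[M])² = 2.0833333 + 0.25 = 2.3333333
E[Y] = 2*2.3333333 - 1*(-0.5) + 3 = 8.1666667

8.1666667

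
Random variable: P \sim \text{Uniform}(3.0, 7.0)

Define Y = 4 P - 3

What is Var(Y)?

For Y = aP + b: Var(Y) = a² * Var(P)
Var(P) = (7 - 3)^2/12 = 1.3333333
Var(Y) = 4² * 1.3333333 = 16 * 1.3333333 = 21.333333

21.333333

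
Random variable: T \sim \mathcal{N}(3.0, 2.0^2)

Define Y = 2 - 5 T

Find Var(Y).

For Y = aT + b: Var(Y) = a² * Var(T)
Var(T) = 2.0^2 = 4
Var(Y) = (-5)² * 4 = 25 * 4 = 100

100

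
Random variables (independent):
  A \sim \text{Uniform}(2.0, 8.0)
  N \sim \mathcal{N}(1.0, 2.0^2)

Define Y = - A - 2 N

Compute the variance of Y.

For independent RVs: Var(aX + bY) = a²Var(X) + b²Var(Y)
Var(A) = 3
Var(N) = 4
Var(Y) = (-1)²*3 + (-2)²*4
= 1*3 + 4*4 = 19

19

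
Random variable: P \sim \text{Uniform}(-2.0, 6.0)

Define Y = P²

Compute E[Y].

E[P²] = Var(P) + (E[P])² = 5.3333333 + 4 = 9.3333333

9.3333333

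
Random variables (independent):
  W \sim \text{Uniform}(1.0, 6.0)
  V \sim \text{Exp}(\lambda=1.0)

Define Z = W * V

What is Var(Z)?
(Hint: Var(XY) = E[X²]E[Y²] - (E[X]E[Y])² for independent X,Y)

Var(XY) = E[X²]E[Y²] - (E[X]E[Y])²
E[W] = 3.5, Var(W) = 2.0833333
E[V] = 1, Var(V) = 1
E[W²] = 2.0833333 + 3.5² = 14.333333
E[V²] = 1 + 1² = 2
Var(Z) = 14.333333*2 - (3.5*1)²
= 28.666667 - 12.25 = 16.416667

16.416667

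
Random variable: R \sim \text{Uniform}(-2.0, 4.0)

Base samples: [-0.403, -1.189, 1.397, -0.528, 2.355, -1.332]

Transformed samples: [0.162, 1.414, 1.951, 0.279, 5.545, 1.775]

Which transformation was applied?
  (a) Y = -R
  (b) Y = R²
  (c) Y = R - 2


Checking option (b) Y = R²:
  R = -0.403 -> Y = 0.162 ✓
  R = -1.189 -> Y = 1.414 ✓
  R = 1.397 -> Y = 1.951 ✓
All samples match this transformation.

(b) R²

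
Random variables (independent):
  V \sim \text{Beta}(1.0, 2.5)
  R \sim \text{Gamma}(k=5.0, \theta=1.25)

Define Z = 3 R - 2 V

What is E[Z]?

E[Z] = -2*E[V] + 3*E[R]
E[V] = 0.28571429
E[R] = 6.25
E[Z] = -2*0.28571429 + 3*6.25 = 18.178571

18.178571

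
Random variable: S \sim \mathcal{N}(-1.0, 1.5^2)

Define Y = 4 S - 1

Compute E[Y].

For Y = 4S - 1:
E[Y] = 4 * E[S] - 1
E[S] = -1.0 = -1
E[Y] = 4 * (-1) - 1 = -5

-5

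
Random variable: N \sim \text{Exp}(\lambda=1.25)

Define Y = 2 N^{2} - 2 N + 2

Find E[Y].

E[Y] = 2*E[N²] - 2*E[N] + 2
E[N] = 0.8
E[N²] = Var(N) + (E[N])² = 0.64 + 0.64 = 1.28
E[Y] = 2*1.28 - 2*0.8 + 2 = 2.96

2.96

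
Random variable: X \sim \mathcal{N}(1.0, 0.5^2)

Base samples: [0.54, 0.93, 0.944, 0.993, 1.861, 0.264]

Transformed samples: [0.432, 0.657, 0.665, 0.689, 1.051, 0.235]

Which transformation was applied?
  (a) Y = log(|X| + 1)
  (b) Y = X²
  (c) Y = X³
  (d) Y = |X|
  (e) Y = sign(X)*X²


Checking option (a) Y = log(|X| + 1):
  X = 0.54 -> Y = 0.432 ✓
  X = 0.93 -> Y = 0.657 ✓
  X = 0.944 -> Y = 0.665 ✓
All samples match this transformation.

(a) log(|X| + 1)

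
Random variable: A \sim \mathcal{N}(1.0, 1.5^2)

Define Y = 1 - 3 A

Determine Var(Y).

For Y = aA + b: Var(Y) = a² * Var(A)
Var(A) = 1.5^2 = 2.25
Var(Y) = (-3)² * 2.25 = 9 * 2.25 = 20.25

20.25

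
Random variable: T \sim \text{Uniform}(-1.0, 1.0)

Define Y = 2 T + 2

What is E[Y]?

For Y = 2T + 2:
E[Y] = 2 * E[T] + 2
E[T] = (-1 + 1)/2 = 0
E[Y] = 2 * 0 + 2 = 2

2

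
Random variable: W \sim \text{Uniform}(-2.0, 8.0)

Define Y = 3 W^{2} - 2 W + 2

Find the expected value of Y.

E[Y] = 3*E[W²] - 2*E[W] + 2
E[W] = 3
E[W²] = Var(W) + (E[W])² = 8.3333333 + 9 = 17.333333
E[Y] = 3*17.333333 - 2*3 + 2 = 48

48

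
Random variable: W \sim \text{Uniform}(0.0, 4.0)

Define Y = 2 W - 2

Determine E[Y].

For Y = 2W - 2:
E[Y] = 2 * E[W] - 2
E[W] = (0 + 4)/2 = 2
E[Y] = 2 * 2 - 2 = 2

2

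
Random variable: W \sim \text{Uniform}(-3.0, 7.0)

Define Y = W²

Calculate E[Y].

E[W²] = Var(W) + (E[W])² = 8.3333333 + 4 = 12.333333

12.333333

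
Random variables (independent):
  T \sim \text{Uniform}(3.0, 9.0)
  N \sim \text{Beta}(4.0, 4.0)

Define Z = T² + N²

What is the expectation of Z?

E[Z] = E[T²] + E[N²]
E[T²] = Var(T) + E[T]² = 3 + 36 = 39
E[N²] = Var(N) + E[N]² = 0.027777778 + 0.25 = 0.27777778
E[Z] = 39 + 0.27777778 = 39.277778

39.277778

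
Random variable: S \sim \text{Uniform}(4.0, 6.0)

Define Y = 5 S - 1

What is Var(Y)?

For Y = aS + b: Var(Y) = a² * Var(S)
Var(S) = (6 - 4)^2/12 = 0.33333333
Var(Y) = 5² * 0.33333333 = 25 * 0.33333333 = 8.3333333

8.3333333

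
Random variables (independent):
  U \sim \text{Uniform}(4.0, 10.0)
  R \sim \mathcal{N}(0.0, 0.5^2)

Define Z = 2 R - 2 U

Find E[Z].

E[Z] = -2*E[U] + 2*E[R]
E[U] = 7
E[R] = 0
E[Z] = -2*7 + 2*0 = -14

-14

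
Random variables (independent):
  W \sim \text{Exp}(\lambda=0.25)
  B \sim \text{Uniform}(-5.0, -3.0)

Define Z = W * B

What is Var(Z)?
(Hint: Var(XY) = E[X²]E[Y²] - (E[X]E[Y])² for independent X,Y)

Var(XY) = E[X²]E[Y²] - (E[X]E[Y])²
E[W] = 4, Var(W) = 16
E[B] = -4, Var(B) = 0.33333333
E[W²] = 16 + 4² = 32
E[B²] = 0.33333333 + (-4)² = 16.333333
Var(Z) = 32*16.333333 - (4*(-4))²
= 522.66667 - 256 = 266.66667

266.66667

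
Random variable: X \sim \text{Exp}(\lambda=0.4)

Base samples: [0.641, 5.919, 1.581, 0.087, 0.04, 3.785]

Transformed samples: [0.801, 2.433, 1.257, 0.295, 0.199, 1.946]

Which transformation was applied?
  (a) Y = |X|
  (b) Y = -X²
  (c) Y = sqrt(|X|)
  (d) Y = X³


Checking option (c) Y = sqrt(|X|):
  X = 0.641 -> Y = 0.801 ✓
  X = 5.919 -> Y = 2.433 ✓
  X = 1.581 -> Y = 1.257 ✓
All samples match this transformation.

(c) sqrt(|X|)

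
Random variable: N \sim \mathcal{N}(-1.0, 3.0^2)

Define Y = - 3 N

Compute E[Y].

For Y = -3N:
E[Y] = -3 * E[N]
E[N] = -1.0 = -1
E[Y] = -3 * (-1) = 3

3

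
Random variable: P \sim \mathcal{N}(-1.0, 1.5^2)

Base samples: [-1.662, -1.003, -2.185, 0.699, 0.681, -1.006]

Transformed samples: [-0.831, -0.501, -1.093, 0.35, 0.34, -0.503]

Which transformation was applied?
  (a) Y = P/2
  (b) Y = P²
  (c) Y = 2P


Checking option (a) Y = P/2:
  P = -1.662 -> Y = -0.831 ✓
  P = -1.003 -> Y = -0.501 ✓
  P = -2.185 -> Y = -1.093 ✓
All samples match this transformation.

(a) P/2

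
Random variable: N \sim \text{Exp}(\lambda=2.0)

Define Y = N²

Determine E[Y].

E[N²] = Var(N) + (E[N])² = 0.25 + 0.25 = 0.5

0.5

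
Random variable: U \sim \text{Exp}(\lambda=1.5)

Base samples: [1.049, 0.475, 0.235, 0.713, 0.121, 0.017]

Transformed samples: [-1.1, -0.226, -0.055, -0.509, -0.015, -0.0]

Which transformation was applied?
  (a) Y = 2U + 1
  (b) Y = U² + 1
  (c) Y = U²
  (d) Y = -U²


Checking option (d) Y = -U²:
  U = 1.049 -> Y = -1.1 ✓
  U = 0.475 -> Y = -0.226 ✓
  U = 0.235 -> Y = -0.055 ✓
All samples match this transformation.

(d) -U²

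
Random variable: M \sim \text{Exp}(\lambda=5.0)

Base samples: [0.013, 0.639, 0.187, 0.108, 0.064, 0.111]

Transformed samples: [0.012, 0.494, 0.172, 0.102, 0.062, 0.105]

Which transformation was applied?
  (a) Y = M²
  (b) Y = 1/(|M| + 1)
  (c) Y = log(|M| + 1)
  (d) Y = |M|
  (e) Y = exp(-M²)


Checking option (c) Y = log(|M| + 1):
  M = 0.013 -> Y = 0.012 ✓
  M = 0.639 -> Y = 0.494 ✓
  M = 0.187 -> Y = 0.172 ✓
All samples match this transformation.

(c) log(|M| + 1)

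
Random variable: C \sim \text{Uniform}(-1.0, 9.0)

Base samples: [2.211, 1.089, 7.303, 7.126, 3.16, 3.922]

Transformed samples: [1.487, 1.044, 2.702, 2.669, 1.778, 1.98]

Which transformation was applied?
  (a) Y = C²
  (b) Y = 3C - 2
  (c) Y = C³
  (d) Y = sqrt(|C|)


Checking option (d) Y = sqrt(|C|):
  C = 2.211 -> Y = 1.487 ✓
  C = 1.089 -> Y = 1.044 ✓
  C = 7.303 -> Y = 2.702 ✓
All samples match this transformation.

(d) sqrt(|C|)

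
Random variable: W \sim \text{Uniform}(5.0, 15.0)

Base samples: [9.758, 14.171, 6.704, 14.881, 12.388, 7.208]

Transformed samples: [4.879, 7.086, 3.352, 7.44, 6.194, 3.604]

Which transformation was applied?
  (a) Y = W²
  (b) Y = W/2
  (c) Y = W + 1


Checking option (b) Y = W/2:
  W = 9.758 -> Y = 4.879 ✓
  W = 14.171 -> Y = 7.086 ✓
  W = 6.704 -> Y = 3.352 ✓
All samples match this transformation.

(b) W/2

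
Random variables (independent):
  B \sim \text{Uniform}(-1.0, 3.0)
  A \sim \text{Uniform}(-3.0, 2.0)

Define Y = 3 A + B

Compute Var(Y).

For independent RVs: Var(aX + bY) = a²Var(X) + b²Var(Y)
Var(B) = 1.3333333
Var(A) = 2.0833333
Var(Y) = 1²*1.3333333 + 3²*2.0833333
= 1*1.3333333 + 9*2.0833333 = 20.083333

20.083333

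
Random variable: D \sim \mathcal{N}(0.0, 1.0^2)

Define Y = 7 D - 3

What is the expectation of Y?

For Y = 7D - 3:
E[Y] = 7 * E[D] - 3
E[D] = 0.0 = 0
E[Y] = 7 * 0 - 3 = -3

-3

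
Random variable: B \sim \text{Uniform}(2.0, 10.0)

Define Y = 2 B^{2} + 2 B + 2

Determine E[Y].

E[Y] = 2*E[B²] + 2*E[B] + 2
E[B] = 6
E[B²] = Var(B) + (E[B])² = 5.3333333 + 36 = 41.333333
E[Y] = 2*41.333333 + 2*6 + 2 = 96.666667

96.666667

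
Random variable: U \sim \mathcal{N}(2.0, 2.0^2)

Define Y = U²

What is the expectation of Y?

E[U²] = Var(U) + (E[U])² = 4 + 4 = 8

8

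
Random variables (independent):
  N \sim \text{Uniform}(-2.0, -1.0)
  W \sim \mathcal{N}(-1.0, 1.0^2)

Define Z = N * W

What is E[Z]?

For independent RVs: E[XY] = E[X]*E[Y]
E[N] = -1.5
E[W] = -1
E[Z] = -1.5 * (-1) = 1.5

1.5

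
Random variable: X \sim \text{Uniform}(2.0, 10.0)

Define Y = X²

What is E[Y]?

E[X²] = Var(X) + (E[X])² = 5.3333333 + 36 = 41.333333

41.333333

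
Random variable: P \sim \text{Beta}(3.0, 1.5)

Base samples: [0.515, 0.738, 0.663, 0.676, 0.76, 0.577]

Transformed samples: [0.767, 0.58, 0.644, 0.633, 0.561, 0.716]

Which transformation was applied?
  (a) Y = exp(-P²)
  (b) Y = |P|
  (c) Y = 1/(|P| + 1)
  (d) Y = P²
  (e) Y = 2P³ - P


Checking option (a) Y = exp(-P²):
  P = 0.515 -> Y = 0.767 ✓
  P = 0.738 -> Y = 0.58 ✓
  P = 0.663 -> Y = 0.644 ✓
All samples match this transformation.

(a) exp(-P²)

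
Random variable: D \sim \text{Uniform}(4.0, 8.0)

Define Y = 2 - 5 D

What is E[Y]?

For Y = -5D + 2:
E[Y] = -5 * E[D] + 2
E[D] = (4 + 8)/2 = 6
E[Y] = -5 * 6 + 2 = -28

-28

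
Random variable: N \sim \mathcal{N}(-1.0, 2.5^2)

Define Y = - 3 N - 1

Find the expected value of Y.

For Y = -3N - 1:
E[Y] = -3 * E[N] - 1
E[N] = -1.0 = -1
E[Y] = -3 * (-1) - 1 = 2

2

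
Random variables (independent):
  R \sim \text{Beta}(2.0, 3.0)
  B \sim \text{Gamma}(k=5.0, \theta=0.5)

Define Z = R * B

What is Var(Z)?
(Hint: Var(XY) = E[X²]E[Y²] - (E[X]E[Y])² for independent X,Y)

Var(XY) = E[X²]E[Y²] - (E[X]E[Y])²
E[R] = 0.4, Var(R) = 0.04
E[B] = 2.5, Var(B) = 1.25
E[R²] = 0.04 + 0.4² = 0.2
E[B²] = 1.25 + 2.5² = 7.5
Var(Z) = 0.2*7.5 - (0.4*2.5)²
= 1.5 - 1 = 0.5

0.5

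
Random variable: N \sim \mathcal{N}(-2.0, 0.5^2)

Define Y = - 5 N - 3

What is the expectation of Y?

For Y = -5N - 3:
E[Y] = -5 * E[N] - 3
E[N] = -2.0 = -2
E[Y] = -5 * (-2) - 3 = 7

7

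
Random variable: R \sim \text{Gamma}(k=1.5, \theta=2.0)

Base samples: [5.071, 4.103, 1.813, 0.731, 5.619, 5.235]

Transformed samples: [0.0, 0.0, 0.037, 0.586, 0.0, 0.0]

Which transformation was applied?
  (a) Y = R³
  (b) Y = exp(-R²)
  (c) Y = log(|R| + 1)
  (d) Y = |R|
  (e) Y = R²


Checking option (b) Y = exp(-R²):
  R = 5.071 -> Y = 0.0 ✓
  R = 4.103 -> Y = 0.0 ✓
  R = 1.813 -> Y = 0.037 ✓
All samples match this transformation.

(b) exp(-R²)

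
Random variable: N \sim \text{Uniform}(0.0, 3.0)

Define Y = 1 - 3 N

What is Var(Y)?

For Y = aN + b: Var(Y) = a² * Var(N)
Var(N) = (3 - 0)^2/12 = 0.75
Var(Y) = (-3)² * 0.75 = 9 * 0.75 = 6.75

6.75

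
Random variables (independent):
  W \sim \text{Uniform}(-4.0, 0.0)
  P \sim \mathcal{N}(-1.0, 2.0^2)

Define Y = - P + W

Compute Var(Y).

For independent RVs: Var(aX + bY) = a²Var(X) + b²Var(Y)
Var(W) = 1.3333333
Var(P) = 4
Var(Y) = 1²*1.3333333 + (-1)²*4
= 1*1.3333333 + 1*4 = 5.3333333

5.3333333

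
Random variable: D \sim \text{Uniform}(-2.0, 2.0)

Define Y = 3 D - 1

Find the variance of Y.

For Y = aD + b: Var(Y) = a² * Var(D)
Var(D) = (2 + 2)^2/12 = 1.3333333
Var(Y) = 3² * 1.3333333 = 9 * 1.3333333 = 12

12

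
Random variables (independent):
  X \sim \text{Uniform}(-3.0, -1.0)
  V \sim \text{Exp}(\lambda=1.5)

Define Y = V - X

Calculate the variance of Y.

For independent RVs: Var(aX + bY) = a²Var(X) + b²Var(Y)
Var(X) = 0.33333333
Var(V) = 0.44444444
Var(Y) = (-1)²*0.33333333 + 1²*0.44444444
= 1*0.33333333 + 1*0.44444444 = 0.77777778

0.77777778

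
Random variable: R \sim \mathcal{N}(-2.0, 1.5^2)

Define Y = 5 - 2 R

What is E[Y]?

For Y = -2R + 5:
E[Y] = -2 * E[R] + 5
E[R] = -2.0 = -2
E[Y] = -2 * (-2) + 5 = 9

9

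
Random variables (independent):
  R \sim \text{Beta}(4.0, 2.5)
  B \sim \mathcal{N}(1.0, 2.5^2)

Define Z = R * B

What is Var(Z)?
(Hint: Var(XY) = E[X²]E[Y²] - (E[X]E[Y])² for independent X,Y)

Var(XY) = E[X²]E[Y²] - (E[X]E[Y])²
E[R] = 0.61538462, Var(R) = 0.031558185
E[B] = 1, Var(B) = 6.25
E[R²] = 0.031558185 + 0.61538462² = 0.41025641
E[B²] = 6.25 + 1² = 7.25
Var(Z) = 0.41025641*7.25 - (0.61538462*1)²
= 2.974359 - 0.37869822 = 2.5956607

2.5956607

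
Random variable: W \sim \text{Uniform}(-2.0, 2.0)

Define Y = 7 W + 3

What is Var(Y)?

For Y = aW + b: Var(Y) = a² * Var(W)
Var(W) = (2 + 2)^2/12 = 1.3333333
Var(Y) = 7² * 1.3333333 = 49 * 1.3333333 = 65.333333

65.333333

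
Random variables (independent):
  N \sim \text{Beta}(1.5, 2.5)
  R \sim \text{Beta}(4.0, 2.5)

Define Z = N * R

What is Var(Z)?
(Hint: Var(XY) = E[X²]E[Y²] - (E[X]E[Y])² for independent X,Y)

Var(XY) = E[X²]E[Y²] - (E[X]E[Y])²
E[N] = 0.375, Var(N) = 0.046875
E[R] = 0.61538462, Var(R) = 0.031558185
E[N²] = 0.046875 + 0.375² = 0.1875
E[R²] = 0.031558185 + 0.61538462² = 0.41025641
Var(Z) = 0.1875*0.41025641 - (0.375*0.61538462)²
= 0.076923077 - 0.053254438 = 0.023668639

0.023668639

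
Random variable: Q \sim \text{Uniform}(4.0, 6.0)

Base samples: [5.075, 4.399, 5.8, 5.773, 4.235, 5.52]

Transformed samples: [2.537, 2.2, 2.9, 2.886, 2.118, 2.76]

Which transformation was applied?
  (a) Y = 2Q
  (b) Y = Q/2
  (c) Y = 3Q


Checking option (b) Y = Q/2:
  Q = 5.075 -> Y = 2.537 ✓
  Q = 4.399 -> Y = 2.2 ✓
  Q = 5.8 -> Y = 2.9 ✓
All samples match this transformation.

(b) Q/2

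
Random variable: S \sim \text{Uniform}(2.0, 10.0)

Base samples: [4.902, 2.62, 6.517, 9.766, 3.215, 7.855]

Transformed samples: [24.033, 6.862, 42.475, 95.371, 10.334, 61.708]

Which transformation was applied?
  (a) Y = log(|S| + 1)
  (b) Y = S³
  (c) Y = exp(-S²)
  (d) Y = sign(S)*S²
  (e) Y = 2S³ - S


Checking option (d) Y = sign(S)*S²:
  S = 4.902 -> Y = 24.033 ✓
  S = 2.62 -> Y = 6.862 ✓
  S = 6.517 -> Y = 42.475 ✓
All samples match this transformation.

(d) sign(S)*S²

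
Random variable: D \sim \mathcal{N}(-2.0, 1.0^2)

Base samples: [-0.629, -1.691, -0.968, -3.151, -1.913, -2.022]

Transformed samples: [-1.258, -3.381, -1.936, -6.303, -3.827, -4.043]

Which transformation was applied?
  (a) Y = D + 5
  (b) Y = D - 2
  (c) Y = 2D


Checking option (c) Y = 2D:
  D = -0.629 -> Y = -1.258 ✓
  D = -1.691 -> Y = -3.381 ✓
  D = -0.968 -> Y = -1.936 ✓
All samples match this transformation.

(c) 2D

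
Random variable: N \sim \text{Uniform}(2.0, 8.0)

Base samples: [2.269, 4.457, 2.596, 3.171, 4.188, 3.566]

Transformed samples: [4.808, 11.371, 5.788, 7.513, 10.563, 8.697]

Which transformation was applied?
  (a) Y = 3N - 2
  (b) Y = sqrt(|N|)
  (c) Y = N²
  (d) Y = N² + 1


Checking option (a) Y = 3N - 2:
  N = 2.269 -> Y = 4.808 ✓
  N = 4.457 -> Y = 11.371 ✓
  N = 2.596 -> Y = 5.788 ✓
All samples match this transformation.

(a) 3N - 2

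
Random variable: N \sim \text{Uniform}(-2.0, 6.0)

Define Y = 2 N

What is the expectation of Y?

For Y = 2N:
E[Y] = 2 * E[N]
E[N] = (-2 + 6)/2 = 2
E[Y] = 2 * 2 = 4

4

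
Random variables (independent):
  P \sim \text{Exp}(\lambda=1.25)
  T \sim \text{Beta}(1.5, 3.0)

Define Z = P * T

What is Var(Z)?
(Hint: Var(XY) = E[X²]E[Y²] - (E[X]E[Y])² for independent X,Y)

Var(XY) = E[X²]E[Y²] - (E[X]E[Y])²
E[P] = 0.8, Var(P) = 0.64
E[T] = 0.33333333, Var(T) = 0.04040404
E[P²] = 0.64 + 0.8² = 1.28
E[T²] = 0.04040404 + 0.33333333² = 0.15151515
Var(Z) = 1.28*0.15151515 - (0.8*0.33333333)²
= 0.19393939 - 0.071111111 = 0.12282828

0.12282828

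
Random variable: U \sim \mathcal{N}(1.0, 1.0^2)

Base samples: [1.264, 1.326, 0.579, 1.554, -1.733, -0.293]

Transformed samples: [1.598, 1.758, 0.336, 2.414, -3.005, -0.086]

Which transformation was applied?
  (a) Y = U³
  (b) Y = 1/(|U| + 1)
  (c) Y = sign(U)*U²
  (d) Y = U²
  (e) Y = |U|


Checking option (c) Y = sign(U)*U²:
  U = 1.264 -> Y = 1.598 ✓
  U = 1.326 -> Y = 1.758 ✓
  U = 0.579 -> Y = 0.336 ✓
All samples match this transformation.

(c) sign(U)*U²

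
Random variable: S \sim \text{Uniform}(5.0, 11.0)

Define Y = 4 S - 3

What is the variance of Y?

For Y = aS + b: Var(Y) = a² * Var(S)
Var(S) = (11 - 5)^2/12 = 3
Var(Y) = 4² * 3 = 16 * 3 = 48

48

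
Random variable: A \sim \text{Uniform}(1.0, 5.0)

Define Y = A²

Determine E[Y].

Using E[X²] = Var(X) + (E[X])²:
E[A] = 3
Var(A) = (5 - 1)^2/12 = 1.3333333
E[A²] = 1.3333333 + 3² = 1.3333333 + 9 = 10.333333

10.333333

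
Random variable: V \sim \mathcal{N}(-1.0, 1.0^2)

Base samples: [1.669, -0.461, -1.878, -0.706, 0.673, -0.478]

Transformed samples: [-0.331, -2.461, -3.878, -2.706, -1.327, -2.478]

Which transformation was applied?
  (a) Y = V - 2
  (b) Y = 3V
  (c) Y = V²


Checking option (a) Y = V - 2:
  V = 1.669 -> Y = -0.331 ✓
  V = -0.461 -> Y = -2.461 ✓
  V = -1.878 -> Y = -3.878 ✓
All samples match this transformation.

(a) V - 2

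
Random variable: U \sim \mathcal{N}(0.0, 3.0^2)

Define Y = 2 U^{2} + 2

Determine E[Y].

E[Y] = 2*E[U²] + 2
E[U] = 0
E[U²] = Var(U) + (E[U])² = 9 + 0 = 9
E[Y] = 2*9 + 2 = 20

20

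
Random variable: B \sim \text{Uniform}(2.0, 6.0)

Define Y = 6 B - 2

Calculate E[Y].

For Y = 6B - 2:
E[Y] = 6 * E[B] - 2
E[B] = (2 + 6)/2 = 4
E[Y] = 6 * 4 - 2 = 22

22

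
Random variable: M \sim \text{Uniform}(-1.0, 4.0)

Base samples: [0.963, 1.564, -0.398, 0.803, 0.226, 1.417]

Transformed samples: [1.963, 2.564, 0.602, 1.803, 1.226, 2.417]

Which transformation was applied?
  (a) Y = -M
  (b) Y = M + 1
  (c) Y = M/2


Checking option (b) Y = M + 1:
  M = 0.963 -> Y = 1.963 ✓
  M = 1.564 -> Y = 2.564 ✓
  M = -0.398 -> Y = 0.602 ✓
All samples match this transformation.

(b) M + 1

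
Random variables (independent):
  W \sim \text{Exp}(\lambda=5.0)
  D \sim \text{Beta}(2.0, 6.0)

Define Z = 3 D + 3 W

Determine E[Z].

E[Z] = 3*E[W] + 3*E[D]
E[W] = 0.2
E[D] = 0.25
E[Z] = 3*0.2 + 3*0.25 = 1.35

1.35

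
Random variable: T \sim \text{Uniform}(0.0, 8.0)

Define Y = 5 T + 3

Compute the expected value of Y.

For Y = 5T + 3:
E[Y] = 5 * E[T] + 3
E[T] = (0 + 8)/2 = 4
E[Y] = 5 * 4 + 3 = 23

23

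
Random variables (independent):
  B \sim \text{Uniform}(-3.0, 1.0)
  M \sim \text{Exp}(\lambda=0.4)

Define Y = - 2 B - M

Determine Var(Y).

For independent RVs: Var(aX + bY) = a²Var(X) + b²Var(Y)
Var(B) = 1.3333333
Var(M) = 6.25
Var(Y) = (-2)²*1.3333333 + (-1)²*6.25
= 4*1.3333333 + 1*6.25 = 11.583333

11.583333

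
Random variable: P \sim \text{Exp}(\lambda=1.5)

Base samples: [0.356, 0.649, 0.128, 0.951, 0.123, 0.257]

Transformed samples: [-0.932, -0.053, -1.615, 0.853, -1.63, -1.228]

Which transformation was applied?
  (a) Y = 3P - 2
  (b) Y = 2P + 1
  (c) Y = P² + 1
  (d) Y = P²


Checking option (a) Y = 3P - 2:
  P = 0.356 -> Y = -0.932 ✓
  P = 0.649 -> Y = -0.053 ✓
  P = 0.128 -> Y = -1.615 ✓
All samples match this transformation.

(a) 3P - 2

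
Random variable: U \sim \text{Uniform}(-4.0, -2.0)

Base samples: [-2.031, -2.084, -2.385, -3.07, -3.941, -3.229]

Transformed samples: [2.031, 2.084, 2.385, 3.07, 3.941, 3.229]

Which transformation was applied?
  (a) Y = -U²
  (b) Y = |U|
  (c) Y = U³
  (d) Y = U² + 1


Checking option (b) Y = |U|:
  U = -2.031 -> Y = 2.031 ✓
  U = -2.084 -> Y = 2.084 ✓
  U = -2.385 -> Y = 2.385 ✓
All samples match this transformation.

(b) |U|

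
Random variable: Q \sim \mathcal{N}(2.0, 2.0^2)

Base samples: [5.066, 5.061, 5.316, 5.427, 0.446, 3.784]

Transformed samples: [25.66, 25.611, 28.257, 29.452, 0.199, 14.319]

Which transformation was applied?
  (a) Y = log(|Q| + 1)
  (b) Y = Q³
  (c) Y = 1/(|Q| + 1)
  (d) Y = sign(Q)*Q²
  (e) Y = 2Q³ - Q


Checking option (d) Y = sign(Q)*Q²:
  Q = 5.066 -> Y = 25.66 ✓
  Q = 5.061 -> Y = 25.611 ✓
  Q = 5.316 -> Y = 28.257 ✓
All samples match this transformation.

(d) sign(Q)*Q²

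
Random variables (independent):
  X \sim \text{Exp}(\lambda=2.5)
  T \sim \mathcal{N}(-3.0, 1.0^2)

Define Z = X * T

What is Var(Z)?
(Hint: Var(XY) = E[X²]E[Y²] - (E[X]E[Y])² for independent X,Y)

Var(XY) = E[X²]E[Y²] - (E[X]E[Y])²
E[X] = 0.4, Var(X) = 0.16
E[T] = -3, Var(T) = 1
E[X²] = 0.16 + 0.4² = 0.32
E[T²] = 1 + (-3)² = 10
Var(Z) = 0.32*10 - (0.4*(-3))²
= 3.2 - 1.44 = 1.76

1.76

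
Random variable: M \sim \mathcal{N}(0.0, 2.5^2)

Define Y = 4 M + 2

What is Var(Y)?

For Y = aM + b: Var(Y) = a² * Var(M)
Var(M) = 2.5^2 = 6.25
Var(Y) = 4² * 6.25 = 16 * 6.25 = 100

100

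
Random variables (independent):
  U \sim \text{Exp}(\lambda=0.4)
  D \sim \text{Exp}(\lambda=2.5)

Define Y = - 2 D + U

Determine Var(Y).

For independent RVs: Var(aX + bY) = a²Var(X) + b²Var(Y)
Var(U) = 6.25
Var(D) = 0.16
Var(Y) = 1²*6.25 + (-2)²*0.16
= 1*6.25 + 4*0.16 = 6.89

6.89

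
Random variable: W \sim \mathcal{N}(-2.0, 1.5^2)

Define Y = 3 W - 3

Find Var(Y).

For Y = aW + b: Var(Y) = a² * Var(W)
Var(W) = 1.5^2 = 2.25
Var(Y) = 3² * 2.25 = 9 * 2.25 = 20.25

20.25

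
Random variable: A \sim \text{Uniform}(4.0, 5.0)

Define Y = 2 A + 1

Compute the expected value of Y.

For Y = 2A + 1:
E[Y] = 2 * E[A] + 1
E[A] = (4 + 5)/2 = 4.5
E[Y] = 2 * 4.5 + 1 = 10

10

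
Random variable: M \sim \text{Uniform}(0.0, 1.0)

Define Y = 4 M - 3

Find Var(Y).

For Y = aM + b: Var(Y) = a² * Var(M)
Var(M) = (1 - 0)^2/12 = 0.083333333
Var(Y) = 4² * 0.083333333 = 16 * 0.083333333 = 1.3333333

1.3333333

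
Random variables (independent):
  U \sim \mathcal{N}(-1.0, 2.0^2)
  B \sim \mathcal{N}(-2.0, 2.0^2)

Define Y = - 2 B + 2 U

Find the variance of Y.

For independent RVs: Var(aX + bY) = a²Var(X) + b²Var(Y)
Var(U) = 4
Var(B) = 4
Var(Y) = 2²*4 + (-2)²*4
= 4*4 + 4*4 = 32

32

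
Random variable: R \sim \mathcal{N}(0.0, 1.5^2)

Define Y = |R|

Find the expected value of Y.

For X ~ N(0, 1.5²), E[|X|] = sigma * sqrt(2/pi)
= 1.5 * sqrt(2/pi) = 1.1968268

1.1968268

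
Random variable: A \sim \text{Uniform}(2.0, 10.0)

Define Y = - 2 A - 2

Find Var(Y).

For Y = aA + b: Var(Y) = a² * Var(A)
Var(A) = (10 - 2)^2/12 = 5.3333333
Var(Y) = (-2)² * 5.3333333 = 4 * 5.3333333 = 21.333333

21.333333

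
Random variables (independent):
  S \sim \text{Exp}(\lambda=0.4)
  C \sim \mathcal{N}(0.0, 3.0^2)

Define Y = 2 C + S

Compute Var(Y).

For independent RVs: Var(aX + bY) = a²Var(X) + b²Var(Y)
Var(S) = 6.25
Var(C) = 9
Var(Y) = 1²*6.25 + 2²*9
= 1*6.25 + 4*9 = 42.25

42.25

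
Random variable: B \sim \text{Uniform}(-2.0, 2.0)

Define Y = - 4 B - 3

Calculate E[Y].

For Y = -4B - 3:
E[Y] = -4 * E[B] - 3
E[B] = (-2 + 2)/2 = 0
E[Y] = -4 * 0 - 3 = -3

-3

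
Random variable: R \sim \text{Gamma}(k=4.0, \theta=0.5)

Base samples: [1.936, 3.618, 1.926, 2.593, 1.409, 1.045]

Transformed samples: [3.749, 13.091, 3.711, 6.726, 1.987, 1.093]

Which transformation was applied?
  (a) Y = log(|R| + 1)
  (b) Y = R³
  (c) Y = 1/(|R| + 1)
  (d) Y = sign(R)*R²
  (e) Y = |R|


Checking option (d) Y = sign(R)*R²:
  R = 1.936 -> Y = 3.749 ✓
  R = 3.618 -> Y = 13.091 ✓
  R = 1.926 -> Y = 3.711 ✓
All samples match this transformation.

(d) sign(R)*R²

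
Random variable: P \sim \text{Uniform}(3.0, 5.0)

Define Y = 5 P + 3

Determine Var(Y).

For Y = aP + b: Var(Y) = a² * Var(P)
Var(P) = (5 - 3)^2/12 = 0.33333333
Var(Y) = 5² * 0.33333333 = 25 * 0.33333333 = 8.3333333

8.3333333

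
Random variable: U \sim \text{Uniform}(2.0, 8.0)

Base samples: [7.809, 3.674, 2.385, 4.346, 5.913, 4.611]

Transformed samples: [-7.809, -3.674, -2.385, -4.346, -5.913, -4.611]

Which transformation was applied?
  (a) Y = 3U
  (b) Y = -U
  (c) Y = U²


Checking option (b) Y = -U:
  U = 7.809 -> Y = -7.809 ✓
  U = 3.674 -> Y = -3.674 ✓
  U = 2.385 -> Y = -2.385 ✓
All samples match this transformation.

(b) -U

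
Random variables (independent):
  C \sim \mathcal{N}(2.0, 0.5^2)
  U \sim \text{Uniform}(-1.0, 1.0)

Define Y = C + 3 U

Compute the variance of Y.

For independent RVs: Var(aX + bY) = a²Var(X) + b²Var(Y)
Var(C) = 0.25
Var(U) = 0.33333333
Var(Y) = 1²*0.25 + 3²*0.33333333
= 1*0.25 + 9*0.33333333 = 3.25

3.25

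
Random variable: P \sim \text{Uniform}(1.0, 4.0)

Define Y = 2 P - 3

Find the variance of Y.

For Y = aP + b: Var(Y) = a² * Var(P)
Var(P) = (4 - 1)^2/12 = 0.75
Var(Y) = 2² * 0.75 = 4 * 0.75 = 3

3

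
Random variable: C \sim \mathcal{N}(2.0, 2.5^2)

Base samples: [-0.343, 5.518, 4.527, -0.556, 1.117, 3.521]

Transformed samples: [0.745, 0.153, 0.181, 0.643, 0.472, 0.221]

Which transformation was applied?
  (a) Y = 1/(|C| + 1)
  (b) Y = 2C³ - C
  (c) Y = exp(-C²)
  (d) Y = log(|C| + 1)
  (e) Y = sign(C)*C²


Checking option (a) Y = 1/(|C| + 1):
  C = -0.343 -> Y = 0.745 ✓
  C = 5.518 -> Y = 0.153 ✓
  C = 4.527 -> Y = 0.181 ✓
All samples match this transformation.

(a) 1/(|C| + 1)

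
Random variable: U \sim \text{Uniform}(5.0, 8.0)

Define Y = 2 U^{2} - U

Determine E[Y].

E[Y] = 2*E[U²] - 1*E[U]
E[U] = 6.5
E[U²] = Var(U) + (E[U])² = 0.75 + 42.25 = 43
E[Y] = 2*43 - 1*6.5 = 79.5

79.5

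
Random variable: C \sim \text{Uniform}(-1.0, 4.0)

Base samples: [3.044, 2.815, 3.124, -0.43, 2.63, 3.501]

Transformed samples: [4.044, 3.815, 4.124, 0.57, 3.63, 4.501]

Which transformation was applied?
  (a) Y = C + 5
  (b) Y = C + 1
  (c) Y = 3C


Checking option (b) Y = C + 1:
  C = 3.044 -> Y = 4.044 ✓
  C = 2.815 -> Y = 3.815 ✓
  C = 3.124 -> Y = 4.124 ✓
All samples match this transformation.

(b) C + 1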